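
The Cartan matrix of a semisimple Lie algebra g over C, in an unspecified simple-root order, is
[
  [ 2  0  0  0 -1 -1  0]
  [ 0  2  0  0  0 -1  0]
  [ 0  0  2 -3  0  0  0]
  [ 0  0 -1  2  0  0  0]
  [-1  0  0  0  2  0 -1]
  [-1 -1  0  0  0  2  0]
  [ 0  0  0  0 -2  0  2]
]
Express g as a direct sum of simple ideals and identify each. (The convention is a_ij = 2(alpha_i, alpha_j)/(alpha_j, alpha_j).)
The diagram associated to this matrix has two connected components: the simple roots {alpha_1, alpha_2, alpha_5, alpha_6, alpha_7} form a chain of 5 nodes with a double edge at one end; the terminal node there is the unique long simple root (C_5), and {alpha_3, alpha_4} form two nodes joined by a triple edge (G_2). A semisimple Lie algebra decomposes uniquely as the direct sum of simple ideals, one per connected component of its Dynkin diagram, so g ≅ C_5 ⊕ G_2 (dimension 55 + 14 = 69).

type C_5 + type G_2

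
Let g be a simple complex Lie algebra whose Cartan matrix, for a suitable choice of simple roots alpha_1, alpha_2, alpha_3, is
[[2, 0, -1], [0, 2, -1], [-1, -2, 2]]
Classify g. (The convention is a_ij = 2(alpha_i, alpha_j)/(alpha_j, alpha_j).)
The matrix has rank 3 with 2's on the diagonal. Reading the off-diagonal entries as Dynkin edges (a single edge where a_ij = a_ji = -1; a double or triple edge where a_ij * a_ji = 2 or 3), the diagram is a chain of 3 nodes with a double edge at one end; the terminal node there is the unique short simple root (B_3). One simple-root ordering that puts it in standard form is (alpha_1, alpha_3, alpha_2). So the algebra is type B_3, i.e. so(7).

B3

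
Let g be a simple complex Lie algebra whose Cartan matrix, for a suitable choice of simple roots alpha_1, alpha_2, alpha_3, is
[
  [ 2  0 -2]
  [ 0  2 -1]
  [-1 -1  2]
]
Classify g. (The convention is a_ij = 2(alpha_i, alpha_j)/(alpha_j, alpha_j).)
The matrix has rank 3 with 2's on the diagonal. Reading the off-diagonal entries as Dynkin edges (a single edge where a_ij = a_ji = -1; a double or triple edge where a_ij * a_ji = 2 or 3), the diagram is a chain of 3 nodes with a double edge at one end; the terminal node there is the unique long simple root (C_3). One simple-root ordering that puts it in standard form is (alpha_2, alpha_3, alpha_1). So the algebra is type C_3, i.e. sp(6).

C_3 (sp(6))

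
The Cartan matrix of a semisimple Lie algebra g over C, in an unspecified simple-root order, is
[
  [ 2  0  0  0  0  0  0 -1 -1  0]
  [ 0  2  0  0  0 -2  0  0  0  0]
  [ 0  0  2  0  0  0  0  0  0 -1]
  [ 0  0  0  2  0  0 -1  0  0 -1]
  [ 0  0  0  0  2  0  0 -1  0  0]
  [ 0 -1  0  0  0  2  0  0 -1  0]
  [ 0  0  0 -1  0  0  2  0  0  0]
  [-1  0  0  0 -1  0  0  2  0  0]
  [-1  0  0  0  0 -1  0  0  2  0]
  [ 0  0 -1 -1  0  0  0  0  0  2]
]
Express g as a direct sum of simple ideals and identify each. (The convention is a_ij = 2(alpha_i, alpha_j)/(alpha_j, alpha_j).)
A4 ⊕ C6

The diagram associated to this matrix has two connected components: the simple roots {alpha_3, alpha_4, alpha_7, alpha_10} form a chain of 4 nodes with single edges (A_4), and {alpha_1, alpha_2, alpha_5, alpha_6, alpha_8, alpha_9} form a chain of 6 nodes with a double edge at one end; the terminal node there is the unique long simple root (C_6). A semisimple Lie algebra decomposes uniquely as the direct sum of simple ideals, one per connected component of its Dynkin diagram, so g ≅ A_4 ⊕ C_6 (dimension 24 + 78 = 102).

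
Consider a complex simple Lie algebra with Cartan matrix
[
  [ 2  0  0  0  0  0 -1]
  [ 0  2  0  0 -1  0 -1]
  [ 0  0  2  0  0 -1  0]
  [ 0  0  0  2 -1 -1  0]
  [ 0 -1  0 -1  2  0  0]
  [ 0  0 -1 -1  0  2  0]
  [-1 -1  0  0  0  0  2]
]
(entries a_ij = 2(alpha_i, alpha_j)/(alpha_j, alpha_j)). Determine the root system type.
The matrix has rank 7 with 2's on the diagonal. Reading the off-diagonal entries as Dynkin edges (a single edge where a_ij = a_ji = -1; a double or triple edge where a_ij * a_ji = 2 or 3), the diagram is a chain of 7 nodes with single edges (A_7). One simple-root ordering that puts it in standard form is (alpha_3, alpha_6, alpha_4, alpha_5, alpha_2, alpha_7, alpha_1). So the algebra is type A_7, i.e. sl(8).

A7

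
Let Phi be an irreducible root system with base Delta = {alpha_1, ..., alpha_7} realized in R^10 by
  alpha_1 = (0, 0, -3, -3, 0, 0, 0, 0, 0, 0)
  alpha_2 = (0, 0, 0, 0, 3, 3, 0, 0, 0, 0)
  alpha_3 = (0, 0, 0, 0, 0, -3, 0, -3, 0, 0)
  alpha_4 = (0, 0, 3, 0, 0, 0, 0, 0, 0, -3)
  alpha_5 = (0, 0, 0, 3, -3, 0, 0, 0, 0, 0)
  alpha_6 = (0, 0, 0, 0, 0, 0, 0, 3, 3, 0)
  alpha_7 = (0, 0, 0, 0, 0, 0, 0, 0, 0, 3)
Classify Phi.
Compute the Cartan integers a_ij = 2(alpha_i, alpha_j)/(alpha_j, alpha_j); the resulting 7x7 Cartan matrix is
[[2, 0, 0, -1, -1, 0, 0], [0, 2, -1, 0, -1, 0, 0], [0, -1, 2, 0, 0, -1, 0], [-1, 0, 0, 2, 0, 0, -2], [-1, -1, 0, 0, 2, 0, 0], [0, 0, -1, 0, 0, 2, 0], [0, 0, 0, -1, 0, 0, 2]].
The roots have two lengths (squared-length ratio 2:1); the short ones are alpha_{7}. The associated Dynkin diagram is a chain of 7 nodes with a double edge at one end; the terminal node there is the unique short simple root (B_7), so the type is B_7 (the algebra so(15)).

B7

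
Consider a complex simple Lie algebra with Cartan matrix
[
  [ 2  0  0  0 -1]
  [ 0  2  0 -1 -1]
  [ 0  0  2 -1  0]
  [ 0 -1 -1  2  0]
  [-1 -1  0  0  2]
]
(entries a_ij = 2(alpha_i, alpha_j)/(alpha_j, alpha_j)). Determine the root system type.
type A_5

The matrix has rank 5 with 2's on the diagonal. Reading the off-diagonal entries as Dynkin edges (a single edge where a_ij = a_ji = -1; a double or triple edge where a_ij * a_ji = 2 or 3), the diagram is a chain of 5 nodes with single edges (A_5). One simple-root ordering that puts it in standard form is (alpha_1, alpha_5, alpha_2, alpha_4, alpha_3). So the algebra is type A_5, i.e. sl(6).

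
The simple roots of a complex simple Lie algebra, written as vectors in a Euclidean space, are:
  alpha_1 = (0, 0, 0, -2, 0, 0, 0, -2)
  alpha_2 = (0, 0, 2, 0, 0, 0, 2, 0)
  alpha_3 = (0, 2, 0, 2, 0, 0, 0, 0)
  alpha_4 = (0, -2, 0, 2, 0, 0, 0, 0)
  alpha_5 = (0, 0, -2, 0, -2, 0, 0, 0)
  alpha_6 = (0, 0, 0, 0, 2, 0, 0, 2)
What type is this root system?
D6

Compute the Cartan integers a_ij = 2(alpha_i, alpha_j)/(alpha_j, alpha_j); the resulting 6x6 Cartan matrix is
[[2, 0, -1, -1, 0, -1], [0, 2, 0, 0, -1, 0], [-1, 0, 2, 0, 0, 0], [-1, 0, 0, 2, 0, 0], [0, -1, 0, 0, 2, -1], [-1, 0, 0, 0, -1, 2]].
All simple roots have the same length, so the diagram is simply laced. The associated Dynkin diagram is a chain of 4 nodes with a fork of two nodes at one end (D_6), so the type is D_6 (the algebra so(12)).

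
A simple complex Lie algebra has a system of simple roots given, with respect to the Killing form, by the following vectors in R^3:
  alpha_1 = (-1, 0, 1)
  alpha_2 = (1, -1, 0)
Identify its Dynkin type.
Compute the Cartan integers a_ij = 2(alpha_i, alpha_j)/(alpha_j, alpha_j); the resulting 2x2 Cartan matrix is
[[2, -1], [-1, 2]].
All simple roots have the same length, so the diagram is simply laced. The associated Dynkin diagram is a chain of 2 nodes with single edges (A_2), so the type is A_2 (the algebra sl(3)).

A_2 (sl(3))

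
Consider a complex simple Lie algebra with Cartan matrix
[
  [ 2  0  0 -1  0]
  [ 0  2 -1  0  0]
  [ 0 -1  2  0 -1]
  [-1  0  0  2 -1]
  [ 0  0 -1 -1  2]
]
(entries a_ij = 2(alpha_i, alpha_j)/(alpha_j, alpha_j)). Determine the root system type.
A5

The matrix has rank 5 with 2's on the diagonal. Reading the off-diagonal entries as Dynkin edges (a single edge where a_ij = a_ji = -1; a double or triple edge where a_ij * a_ji = 2 or 3), the diagram is a chain of 5 nodes with single edges (A_5). One simple-root ordering that puts it in standard form is (alpha_2, alpha_3, alpha_5, alpha_4, alpha_1). So the algebra is type A_5, i.e. sl(6).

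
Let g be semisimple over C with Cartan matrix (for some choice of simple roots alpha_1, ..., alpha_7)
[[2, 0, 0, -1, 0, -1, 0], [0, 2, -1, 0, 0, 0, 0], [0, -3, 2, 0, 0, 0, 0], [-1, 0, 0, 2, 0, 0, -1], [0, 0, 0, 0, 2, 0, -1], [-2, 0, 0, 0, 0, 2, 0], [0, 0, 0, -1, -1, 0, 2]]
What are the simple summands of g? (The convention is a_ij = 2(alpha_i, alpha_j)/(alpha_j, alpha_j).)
C5 ⊕ G2

The diagram associated to this matrix has two connected components: the simple roots {alpha_1, alpha_4, alpha_5, alpha_6, alpha_7} form a chain of 5 nodes with a double edge at one end; the terminal node there is the unique long simple root (C_5), and {alpha_2, alpha_3} form two nodes joined by a triple edge (G_2). A semisimple Lie algebra decomposes uniquely as the direct sum of simple ideals, one per connected component of its Dynkin diagram, so g ≅ C_5 ⊕ G_2 (dimension 55 + 14 = 69).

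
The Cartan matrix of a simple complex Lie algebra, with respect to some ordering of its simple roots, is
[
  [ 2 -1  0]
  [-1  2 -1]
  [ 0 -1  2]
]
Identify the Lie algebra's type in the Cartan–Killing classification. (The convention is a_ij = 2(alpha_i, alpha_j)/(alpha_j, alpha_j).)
type A_3

The matrix has rank 3 with 2's on the diagonal. Reading the off-diagonal entries as Dynkin edges (a single edge where a_ij = a_ji = -1; a double or triple edge where a_ij * a_ji = 2 or 3), the diagram is a chain of 3 nodes with single edges (A_3). One simple-root ordering that puts it in standard form is (alpha_1, alpha_2, alpha_3). So the algebra is type A_3, i.e. sl(4).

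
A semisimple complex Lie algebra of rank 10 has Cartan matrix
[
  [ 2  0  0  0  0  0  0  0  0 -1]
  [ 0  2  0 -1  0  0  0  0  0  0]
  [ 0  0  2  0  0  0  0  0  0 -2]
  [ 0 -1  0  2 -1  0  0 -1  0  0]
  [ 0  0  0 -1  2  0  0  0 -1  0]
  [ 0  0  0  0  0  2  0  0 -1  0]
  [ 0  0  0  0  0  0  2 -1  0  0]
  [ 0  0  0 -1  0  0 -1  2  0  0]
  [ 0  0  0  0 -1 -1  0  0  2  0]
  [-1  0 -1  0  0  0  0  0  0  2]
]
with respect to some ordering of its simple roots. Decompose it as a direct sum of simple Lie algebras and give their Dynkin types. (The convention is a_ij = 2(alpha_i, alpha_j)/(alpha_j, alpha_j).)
type C_3 + type E_7

The diagram associated to this matrix has two connected components: the simple roots {alpha_1, alpha_3, alpha_10} form a chain of 3 nodes with a double edge at one end; the terminal node there is the unique long simple root (C_3), and {alpha_2, alpha_4, alpha_5, alpha_6, alpha_7, alpha_8, alpha_9} form a chain of 6 nodes with one extra node attached to the third node from one end (E_7). A semisimple Lie algebra decomposes uniquely as the direct sum of simple ideals, one per connected component of its Dynkin diagram, so g ≅ C_3 ⊕ E_7 (dimension 21 + 133 = 154).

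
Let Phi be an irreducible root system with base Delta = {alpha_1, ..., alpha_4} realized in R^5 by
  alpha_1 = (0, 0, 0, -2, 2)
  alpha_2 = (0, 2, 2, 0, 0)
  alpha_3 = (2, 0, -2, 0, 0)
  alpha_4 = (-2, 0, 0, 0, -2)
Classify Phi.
type A_4

Compute the Cartan integers a_ij = 2(alpha_i, alpha_j)/(alpha_j, alpha_j); the resulting 4x4 Cartan matrix is
[[2, 0, 0, -1], [0, 2, -1, 0], [0, -1, 2, -1], [-1, 0, -1, 2]].
All simple roots have the same length, so the diagram is simply laced. The associated Dynkin diagram is a chain of 4 nodes with single edges (A_4), so the type is A_4 (the algebra sl(5)).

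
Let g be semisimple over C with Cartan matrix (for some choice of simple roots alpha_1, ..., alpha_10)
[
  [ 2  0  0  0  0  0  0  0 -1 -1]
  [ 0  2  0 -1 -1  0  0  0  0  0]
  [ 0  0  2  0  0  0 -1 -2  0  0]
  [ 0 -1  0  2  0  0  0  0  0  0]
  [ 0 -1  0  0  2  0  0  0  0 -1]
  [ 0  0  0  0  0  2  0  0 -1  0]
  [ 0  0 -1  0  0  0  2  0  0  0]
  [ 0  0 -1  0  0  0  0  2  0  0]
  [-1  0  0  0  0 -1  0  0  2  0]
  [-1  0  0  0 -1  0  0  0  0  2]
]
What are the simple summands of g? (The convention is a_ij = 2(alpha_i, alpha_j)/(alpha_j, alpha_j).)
The diagram associated to this matrix has two connected components: the simple roots {alpha_1, alpha_2, alpha_4, alpha_5, alpha_6, alpha_9, alpha_10} form a chain of 7 nodes with single edges (A_7), and {alpha_3, alpha_7, alpha_8} form a chain of 3 nodes with a double edge at one end; the terminal node there is the unique short simple root (B_3). A semisimple Lie algebra decomposes uniquely as the direct sum of simple ideals, one per connected component of its Dynkin diagram, so g ≅ A_7 ⊕ B_3 (dimension 63 + 21 = 84).

A_7 ⊕ B_3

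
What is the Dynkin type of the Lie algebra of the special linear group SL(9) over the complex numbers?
A_8 (sl(9))

This is sl(9), which has dimension 9^2 - 1 = 80 and rank 9 - 1 = 8 (a Cartan subalgebra is the diagonal traceless matrices). In the classification of classical Lie algebras, the special linear algebra sl(n+1) has type A_n; here n = 8, so the Dynkin diagram is a chain of 8 nodes with single edges (A_8). Hence the type is A_8.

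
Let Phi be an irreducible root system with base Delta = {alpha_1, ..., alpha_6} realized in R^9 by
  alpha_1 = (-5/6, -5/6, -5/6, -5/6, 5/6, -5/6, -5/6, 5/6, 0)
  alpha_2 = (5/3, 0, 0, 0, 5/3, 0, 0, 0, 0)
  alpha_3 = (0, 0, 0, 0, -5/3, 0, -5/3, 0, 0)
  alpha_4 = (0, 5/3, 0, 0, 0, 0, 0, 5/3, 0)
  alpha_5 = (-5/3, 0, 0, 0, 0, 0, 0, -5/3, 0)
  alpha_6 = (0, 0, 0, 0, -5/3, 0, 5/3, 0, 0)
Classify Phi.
Compute the Cartan integers a_ij = 2(alpha_i, alpha_j)/(alpha_j, alpha_j); the resulting 6x6 Cartan matrix is
[[2, 0, 0, 0, 0, -1], [0, 2, -1, 0, -1, -1], [0, -1, 2, 0, 0, 0], [0, 0, 0, 2, -1, 0], [0, -1, 0, -1, 2, 0], [-1, -1, 0, 0, 0, 2]].
All simple roots have the same length, so the diagram is simply laced. The associated Dynkin diagram is a chain of 5 nodes with one extra node attached to the third node from one end (E_6), so the type is E_6.

E_6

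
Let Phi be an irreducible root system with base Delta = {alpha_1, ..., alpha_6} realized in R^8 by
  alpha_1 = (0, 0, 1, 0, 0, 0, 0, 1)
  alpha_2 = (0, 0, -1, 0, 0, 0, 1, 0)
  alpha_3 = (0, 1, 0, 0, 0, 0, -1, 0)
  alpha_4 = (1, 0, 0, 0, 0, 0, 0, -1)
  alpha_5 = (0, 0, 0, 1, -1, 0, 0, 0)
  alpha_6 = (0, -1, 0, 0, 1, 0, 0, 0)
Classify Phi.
Compute the Cartan integers a_ij = 2(alpha_i, alpha_j)/(alpha_j, alpha_j); the resulting 6x6 Cartan matrix is
[[2, -1, 0, -1, 0, 0], [-1, 2, -1, 0, 0, 0], [0, -1, 2, 0, 0, -1], [-1, 0, 0, 2, 0, 0], [0, 0, 0, 0, 2, -1], [0, 0, -1, 0, -1, 2]].
All simple roots have the same length, so the diagram is simply laced. The associated Dynkin diagram is a chain of 6 nodes with single edges (A_6), so the type is A_6 (the algebra sl(7)).

A6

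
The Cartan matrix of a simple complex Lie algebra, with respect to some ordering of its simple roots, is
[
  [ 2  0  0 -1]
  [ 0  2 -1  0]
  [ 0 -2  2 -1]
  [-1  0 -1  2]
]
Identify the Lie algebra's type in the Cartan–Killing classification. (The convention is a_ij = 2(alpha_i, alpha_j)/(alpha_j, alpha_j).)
B_4

The matrix has rank 4 with 2's on the diagonal. Reading the off-diagonal entries as Dynkin edges (a single edge where a_ij = a_ji = -1; a double or triple edge where a_ij * a_ji = 2 or 3), the diagram is a chain of 4 nodes with a double edge at one end; the terminal node there is the unique short simple root (B_4). One simple-root ordering that puts it in standard form is (alpha_1, alpha_4, alpha_3, alpha_2). So the algebra is type B_4, i.e. so(9).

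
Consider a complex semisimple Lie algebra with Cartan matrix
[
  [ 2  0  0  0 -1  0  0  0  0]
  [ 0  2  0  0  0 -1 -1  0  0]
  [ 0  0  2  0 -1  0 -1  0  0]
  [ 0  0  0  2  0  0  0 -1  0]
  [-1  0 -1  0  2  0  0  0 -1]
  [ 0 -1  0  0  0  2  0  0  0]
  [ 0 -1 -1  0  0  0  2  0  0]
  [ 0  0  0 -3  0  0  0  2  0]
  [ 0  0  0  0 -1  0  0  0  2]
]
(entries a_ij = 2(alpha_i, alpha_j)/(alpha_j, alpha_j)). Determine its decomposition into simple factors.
The diagram associated to this matrix has two connected components: the simple roots {alpha_1, alpha_2, alpha_3, alpha_5, alpha_6, alpha_7, alpha_9} form a chain of 5 nodes with a fork of two nodes at one end (D_7), and {alpha_4, alpha_8} form two nodes joined by a triple edge (G_2). A semisimple Lie algebra decomposes uniquely as the direct sum of simple ideals, one per connected component of its Dynkin diagram, so g ≅ D_7 ⊕ G_2 (dimension 91 + 14 = 105).

D_7 (so(14)) + G_2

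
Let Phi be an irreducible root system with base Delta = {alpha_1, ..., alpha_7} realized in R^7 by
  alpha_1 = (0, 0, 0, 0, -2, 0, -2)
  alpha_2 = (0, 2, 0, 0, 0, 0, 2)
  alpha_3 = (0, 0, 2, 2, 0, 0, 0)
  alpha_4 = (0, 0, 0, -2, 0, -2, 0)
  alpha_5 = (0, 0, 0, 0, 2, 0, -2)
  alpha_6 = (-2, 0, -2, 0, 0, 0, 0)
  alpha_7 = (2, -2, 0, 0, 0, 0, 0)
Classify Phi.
D_7

Compute the Cartan integers a_ij = 2(alpha_i, alpha_j)/(alpha_j, alpha_j); the resulting 7x7 Cartan matrix is
[[2, -1, 0, 0, 0, 0, 0], [-1, 2, 0, 0, -1, 0, -1], [0, 0, 2, -1, 0, -1, 0], [0, 0, -1, 2, 0, 0, 0], [0, -1, 0, 0, 2, 0, 0], [0, 0, -1, 0, 0, 2, -1], [0, -1, 0, 0, 0, -1, 2]].
All simple roots have the same length, so the diagram is simply laced. The associated Dynkin diagram is a chain of 5 nodes with a fork of two nodes at one end (D_7), so the type is D_7 (the algebra so(14)).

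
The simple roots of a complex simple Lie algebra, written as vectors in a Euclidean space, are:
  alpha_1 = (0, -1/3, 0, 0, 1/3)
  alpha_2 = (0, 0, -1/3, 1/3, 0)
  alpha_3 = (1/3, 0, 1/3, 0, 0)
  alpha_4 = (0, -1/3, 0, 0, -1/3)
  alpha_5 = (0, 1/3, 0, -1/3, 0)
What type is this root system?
Compute the Cartan integers a_ij = 2(alpha_i, alpha_j)/(alpha_j, alpha_j); the resulting 5x5 Cartan matrix is
[[2, 0, 0, 0, -1], [0, 2, -1, 0, -1], [0, -1, 2, 0, 0], [0, 0, 0, 2, -1], [-1, -1, 0, -1, 2]].
All simple roots have the same length, so the diagram is simply laced. The associated Dynkin diagram is a chain of 3 nodes with a fork of two nodes at one end (D_5), so the type is D_5 (the algebra so(10)).

type D_5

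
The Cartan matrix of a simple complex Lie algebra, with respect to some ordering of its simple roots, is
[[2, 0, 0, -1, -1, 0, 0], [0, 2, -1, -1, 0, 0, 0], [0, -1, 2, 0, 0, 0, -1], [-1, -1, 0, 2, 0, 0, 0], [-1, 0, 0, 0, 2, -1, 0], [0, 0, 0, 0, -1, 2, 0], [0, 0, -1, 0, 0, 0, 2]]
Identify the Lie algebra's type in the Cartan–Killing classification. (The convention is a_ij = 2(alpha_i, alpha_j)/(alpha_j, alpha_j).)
A_7 (sl(8))

The matrix has rank 7 with 2's on the diagonal. Reading the off-diagonal entries as Dynkin edges (a single edge where a_ij = a_ji = -1; a double or triple edge where a_ij * a_ji = 2 or 3), the diagram is a chain of 7 nodes with single edges (A_7). One simple-root ordering that puts it in standard form is (alpha_7, alpha_3, alpha_2, alpha_4, alpha_1, alpha_5, alpha_6). So the algebra is type A_7, i.e. sl(8).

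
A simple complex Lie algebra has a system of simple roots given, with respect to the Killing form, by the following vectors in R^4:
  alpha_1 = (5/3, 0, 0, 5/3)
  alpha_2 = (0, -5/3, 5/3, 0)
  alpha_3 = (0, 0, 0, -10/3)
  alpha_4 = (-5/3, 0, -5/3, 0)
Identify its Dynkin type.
Compute the Cartan integers a_ij = 2(alpha_i, alpha_j)/(alpha_j, alpha_j); the resulting 4x4 Cartan matrix is
[[2, 0, -1, -1], [0, 2, 0, -1], [-2, 0, 2, 0], [-1, -1, 0, 2]].
The roots have two lengths (squared-length ratio 2:1); the short ones are alpha_{1,2,4}. The associated Dynkin diagram is a chain of 4 nodes with a double edge at one end; the terminal node there is the unique long simple root (C_4), so the type is C_4 (the algebra sp(8)).

type C_4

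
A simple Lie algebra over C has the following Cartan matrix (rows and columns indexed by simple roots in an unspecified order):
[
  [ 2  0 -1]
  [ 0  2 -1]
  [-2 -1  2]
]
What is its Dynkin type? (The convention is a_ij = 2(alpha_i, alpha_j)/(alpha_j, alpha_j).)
The matrix has rank 3 with 2's on the diagonal. Reading the off-diagonal entries as Dynkin edges (a single edge where a_ij = a_ji = -1; a double or triple edge where a_ij * a_ji = 2 or 3), the diagram is a chain of 3 nodes with a double edge at one end; the terminal node there is the unique short simple root (B_3). One simple-root ordering that puts it in standard form is (alpha_2, alpha_3, alpha_1). So the algebra is type B_3, i.e. so(7).

B3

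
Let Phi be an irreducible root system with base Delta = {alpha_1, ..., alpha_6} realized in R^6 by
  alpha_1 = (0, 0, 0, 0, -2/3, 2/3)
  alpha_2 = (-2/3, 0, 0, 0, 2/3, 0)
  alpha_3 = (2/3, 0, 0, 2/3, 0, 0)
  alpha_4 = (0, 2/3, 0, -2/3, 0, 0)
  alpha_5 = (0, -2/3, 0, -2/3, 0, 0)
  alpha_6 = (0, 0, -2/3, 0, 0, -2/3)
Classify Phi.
D6

Compute the Cartan integers a_ij = 2(alpha_i, alpha_j)/(alpha_j, alpha_j); the resulting 6x6 Cartan matrix is
[[2, -1, 0, 0, 0, -1], [-1, 2, -1, 0, 0, 0], [0, -1, 2, -1, -1, 0], [0, 0, -1, 2, 0, 0], [0, 0, -1, 0, 2, 0], [-1, 0, 0, 0, 0, 2]].
All simple roots have the same length, so the diagram is simply laced. The associated Dynkin diagram is a chain of 4 nodes with a fork of two nodes at one end (D_6), so the type is D_6 (the algebra so(12)).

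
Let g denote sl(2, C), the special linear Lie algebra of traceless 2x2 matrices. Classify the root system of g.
This is sl(2), which has dimension 2^2 - 1 = 3 and rank 2 - 1 = 1 (a Cartan subalgebra is the diagonal traceless matrices). In the classification of classical Lie algebras, the special linear algebra sl(n+1) has type A_n; here n = 1, so the Dynkin diagram is a chain of 1 nodes with single edges (A_1). Hence the type is A_1.

A_1 (sl(2))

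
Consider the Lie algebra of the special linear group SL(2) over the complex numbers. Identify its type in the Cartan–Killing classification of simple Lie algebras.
type A_1

This is sl(2), which has dimension 2^2 - 1 = 3 and rank 2 - 1 = 1 (a Cartan subalgebra is the diagonal traceless matrices). In the classification of classical Lie algebras, the special linear algebra sl(n+1) has type A_n; here n = 1, so the Dynkin diagram is a chain of 1 nodes with single edges (A_1). Hence the type is A_1.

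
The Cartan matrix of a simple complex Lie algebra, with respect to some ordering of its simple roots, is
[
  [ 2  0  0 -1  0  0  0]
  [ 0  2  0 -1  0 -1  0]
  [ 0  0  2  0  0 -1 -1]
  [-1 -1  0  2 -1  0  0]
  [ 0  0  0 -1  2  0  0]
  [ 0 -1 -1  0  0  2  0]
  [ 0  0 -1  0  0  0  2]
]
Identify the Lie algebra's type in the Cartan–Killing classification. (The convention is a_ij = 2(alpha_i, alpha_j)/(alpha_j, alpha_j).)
The matrix has rank 7 with 2's on the diagonal. Reading the off-diagonal entries as Dynkin edges (a single edge where a_ij = a_ji = -1; a double or triple edge where a_ij * a_ji = 2 or 3), the diagram is a chain of 5 nodes with a fork of two nodes at one end (D_7). One simple-root ordering that puts it in standard form is (alpha_7, alpha_3, alpha_6, alpha_2, alpha_4, alpha_5, alpha_1). So the algebra is type D_7, i.e. so(14).

D_7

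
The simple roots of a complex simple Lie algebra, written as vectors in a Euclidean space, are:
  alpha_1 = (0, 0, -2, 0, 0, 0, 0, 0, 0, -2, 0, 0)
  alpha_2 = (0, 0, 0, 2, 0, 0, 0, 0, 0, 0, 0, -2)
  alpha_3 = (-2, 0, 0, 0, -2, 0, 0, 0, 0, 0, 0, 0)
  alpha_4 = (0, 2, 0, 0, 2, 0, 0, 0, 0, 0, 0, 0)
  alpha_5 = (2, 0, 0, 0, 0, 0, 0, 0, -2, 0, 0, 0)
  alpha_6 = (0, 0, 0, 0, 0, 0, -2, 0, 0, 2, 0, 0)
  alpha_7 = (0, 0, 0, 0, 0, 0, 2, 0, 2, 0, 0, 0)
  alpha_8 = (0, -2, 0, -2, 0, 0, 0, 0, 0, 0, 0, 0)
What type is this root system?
Compute the Cartan integers a_ij = 2(alpha_i, alpha_j)/(alpha_j, alpha_j); the resulting 8x8 Cartan matrix is
[[2, 0, 0, 0, 0, -1, 0, 0], [0, 2, 0, 0, 0, 0, 0, -1], [0, 0, 2, -1, -1, 0, 0, 0], [0, 0, -1, 2, 0, 0, 0, -1], [0, 0, -1, 0, 2, 0, -1, 0], [-1, 0, 0, 0, 0, 2, -1, 0], [0, 0, 0, 0, -1, -1, 2, 0], [0, -1, 0, -1, 0, 0, 0, 2]].
All simple roots have the same length, so the diagram is simply laced. The associated Dynkin diagram is a chain of 8 nodes with single edges (A_8), so the type is A_8 (the algebra sl(9)).

A_8 (sl(9))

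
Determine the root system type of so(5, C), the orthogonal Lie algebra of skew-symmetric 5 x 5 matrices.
B2

This is so(5) with 5 odd, which has dimension 5(5-1)/2 = 10 and rank (5-1)/2 = 2. In the classification of classical Lie algebras, the orthogonal algebra so(2n+1) in an odd number of variables has type B_n; here n = 2, so the Dynkin diagram is a chain of 2 nodes with a double edge at one end; the terminal node there is the unique short simple root (B_2). Hence the type is B_2.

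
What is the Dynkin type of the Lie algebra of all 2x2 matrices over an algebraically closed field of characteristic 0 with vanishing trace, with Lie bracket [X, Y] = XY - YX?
This is sl(2), which has dimension 2^2 - 1 = 3 and rank 2 - 1 = 1 (a Cartan subalgebra is the diagonal traceless matrices). In the classification of classical Lie algebras, the special linear algebra sl(n+1) has type A_n; here n = 1, so the Dynkin diagram is a chain of 1 nodes with single edges (A_1). Hence the type is A_1.

A_1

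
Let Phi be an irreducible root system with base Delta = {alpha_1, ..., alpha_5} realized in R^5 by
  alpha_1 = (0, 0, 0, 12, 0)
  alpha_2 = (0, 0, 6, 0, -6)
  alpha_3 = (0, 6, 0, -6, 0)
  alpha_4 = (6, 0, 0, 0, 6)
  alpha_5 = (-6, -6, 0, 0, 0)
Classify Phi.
C_5

Compute the Cartan integers a_ij = 2(alpha_i, alpha_j)/(alpha_j, alpha_j); the resulting 5x5 Cartan matrix is
[[2, 0, -2, 0, 0], [0, 2, 0, -1, 0], [-1, 0, 2, 0, -1], [0, -1, 0, 2, -1], [0, 0, -1, -1, 2]].
The roots have two lengths (squared-length ratio 2:1); the short ones are alpha_{2,3,4,5}. The associated Dynkin diagram is a chain of 5 nodes with a double edge at one end; the terminal node there is the unique long simple root (C_5), so the type is C_5 (the algebra sp(10)).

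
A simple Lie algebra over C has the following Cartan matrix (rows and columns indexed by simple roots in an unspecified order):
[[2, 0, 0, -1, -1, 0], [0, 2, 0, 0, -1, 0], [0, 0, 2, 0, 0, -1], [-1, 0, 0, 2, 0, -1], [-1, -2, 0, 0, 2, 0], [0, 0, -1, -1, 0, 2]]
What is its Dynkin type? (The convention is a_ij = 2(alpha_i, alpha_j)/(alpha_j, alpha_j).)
B6

The matrix has rank 6 with 2's on the diagonal. Reading the off-diagonal entries as Dynkin edges (a single edge where a_ij = a_ji = -1; a double or triple edge where a_ij * a_ji = 2 or 3), the diagram is a chain of 6 nodes with a double edge at one end; the terminal node there is the unique short simple root (B_6). One simple-root ordering that puts it in standard form is (alpha_3, alpha_6, alpha_4, alpha_1, alpha_5, alpha_2). So the algebra is type B_6, i.e. so(13).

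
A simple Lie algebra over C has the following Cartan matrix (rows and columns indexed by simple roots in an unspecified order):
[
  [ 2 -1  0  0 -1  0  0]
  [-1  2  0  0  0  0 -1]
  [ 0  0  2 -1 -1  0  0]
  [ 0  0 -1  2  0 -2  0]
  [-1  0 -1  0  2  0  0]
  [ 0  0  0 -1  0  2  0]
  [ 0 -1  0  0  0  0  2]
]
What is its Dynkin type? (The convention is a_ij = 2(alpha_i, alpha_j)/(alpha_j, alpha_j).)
The matrix has rank 7 with 2's on the diagonal. Reading the off-diagonal entries as Dynkin edges (a single edge where a_ij = a_ji = -1; a double or triple edge where a_ij * a_ji = 2 or 3), the diagram is a chain of 7 nodes with a double edge at one end; the terminal node there is the unique short simple root (B_7). One simple-root ordering that puts it in standard form is (alpha_7, alpha_2, alpha_1, alpha_5, alpha_3, alpha_4, alpha_6). So the algebra is type B_7, i.e. so(15).

type B_7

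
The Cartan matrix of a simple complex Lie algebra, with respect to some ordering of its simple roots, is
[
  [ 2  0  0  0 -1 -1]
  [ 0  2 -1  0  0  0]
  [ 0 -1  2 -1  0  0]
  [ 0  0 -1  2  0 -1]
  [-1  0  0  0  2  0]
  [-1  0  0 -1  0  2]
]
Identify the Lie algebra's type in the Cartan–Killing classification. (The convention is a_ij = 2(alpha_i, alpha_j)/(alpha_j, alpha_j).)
The matrix has rank 6 with 2's on the diagonal. Reading the off-diagonal entries as Dynkin edges (a single edge where a_ij = a_ji = -1; a double or triple edge where a_ij * a_ji = 2 or 3), the diagram is a chain of 6 nodes with single edges (A_6). One simple-root ordering that puts it in standard form is (alpha_2, alpha_3, alpha_4, alpha_6, alpha_1, alpha_5). So the algebra is type A_6, i.e. sl(7).

A_6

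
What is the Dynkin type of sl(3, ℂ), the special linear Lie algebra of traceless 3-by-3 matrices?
A2

This is sl(3), which has dimension 3^2 - 1 = 8 and rank 3 - 1 = 2 (a Cartan subalgebra is the diagonal traceless matrices). In the classification of classical Lie algebras, the special linear algebra sl(n+1) has type A_n; here n = 2, so the Dynkin diagram is a chain of 2 nodes with single edges (A_2). Hence the type is A_2.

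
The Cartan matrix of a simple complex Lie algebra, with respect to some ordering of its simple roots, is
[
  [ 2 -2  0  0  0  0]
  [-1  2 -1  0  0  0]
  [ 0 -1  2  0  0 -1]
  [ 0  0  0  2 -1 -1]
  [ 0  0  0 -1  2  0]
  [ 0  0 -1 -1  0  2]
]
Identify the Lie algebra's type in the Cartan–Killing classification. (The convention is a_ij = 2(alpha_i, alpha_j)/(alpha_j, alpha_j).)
type C_6

The matrix has rank 6 with 2's on the diagonal. Reading the off-diagonal entries as Dynkin edges (a single edge where a_ij = a_ji = -1; a double or triple edge where a_ij * a_ji = 2 or 3), the diagram is a chain of 6 nodes with a double edge at one end; the terminal node there is the unique long simple root (C_6). One simple-root ordering that puts it in standard form is (alpha_5, alpha_4, alpha_6, alpha_3, alpha_2, alpha_1). So the algebra is type C_6, i.e. sp(12).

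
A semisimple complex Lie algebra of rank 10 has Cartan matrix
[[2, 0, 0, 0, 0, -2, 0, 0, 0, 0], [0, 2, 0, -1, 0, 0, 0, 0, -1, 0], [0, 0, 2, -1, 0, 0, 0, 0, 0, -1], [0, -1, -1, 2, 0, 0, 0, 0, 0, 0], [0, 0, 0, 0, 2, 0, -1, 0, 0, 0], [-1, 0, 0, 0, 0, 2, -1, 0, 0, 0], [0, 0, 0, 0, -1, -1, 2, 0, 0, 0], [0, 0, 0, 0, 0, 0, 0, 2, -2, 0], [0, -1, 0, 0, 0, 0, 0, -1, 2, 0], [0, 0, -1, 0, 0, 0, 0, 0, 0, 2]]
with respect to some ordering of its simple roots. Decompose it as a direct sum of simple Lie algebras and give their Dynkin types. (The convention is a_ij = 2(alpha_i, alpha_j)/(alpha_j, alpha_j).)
The diagram associated to this matrix has two connected components: the simple roots {alpha_1, alpha_5, alpha_6, alpha_7} form a chain of 4 nodes with a double edge at one end; the terminal node there is the unique long simple root (C_4), and {alpha_2, alpha_3, alpha_4, alpha_8, alpha_9, alpha_10} form a chain of 6 nodes with a double edge at one end; the terminal node there is the unique long simple root (C_6). A semisimple Lie algebra decomposes uniquely as the direct sum of simple ideals, one per connected component of its Dynkin diagram, so g ≅ C_4 ⊕ C_6 (dimension 36 + 78 = 114).

C_4 + C_6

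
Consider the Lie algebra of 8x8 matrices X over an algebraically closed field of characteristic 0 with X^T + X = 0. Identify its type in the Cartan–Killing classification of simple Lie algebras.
This is so(8) with 8 even, which has dimension 8(8-1)/2 = 28 and rank 8/2 = 4. In the classification of classical Lie algebras, the orthogonal algebra so(2n) in an even number of variables has type D_n; here n = 4, so the Dynkin diagram is a chain of 2 nodes with a fork of two nodes at one end (D_4). Hence the type is D_4.

D4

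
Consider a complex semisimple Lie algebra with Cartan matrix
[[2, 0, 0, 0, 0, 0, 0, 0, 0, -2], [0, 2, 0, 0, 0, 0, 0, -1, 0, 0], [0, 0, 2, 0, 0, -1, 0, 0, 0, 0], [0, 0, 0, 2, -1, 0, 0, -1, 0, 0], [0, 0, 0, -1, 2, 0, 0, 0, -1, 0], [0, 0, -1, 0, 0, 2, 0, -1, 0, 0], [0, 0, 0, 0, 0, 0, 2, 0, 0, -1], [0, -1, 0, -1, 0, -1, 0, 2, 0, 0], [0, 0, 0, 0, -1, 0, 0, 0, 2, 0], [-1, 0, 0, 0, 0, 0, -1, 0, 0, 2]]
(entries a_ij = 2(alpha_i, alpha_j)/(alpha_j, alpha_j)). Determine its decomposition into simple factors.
type C_3 + type E_7

The diagram associated to this matrix has two connected components: the simple roots {alpha_1, alpha_7, alpha_10} form a chain of 3 nodes with a double edge at one end; the terminal node there is the unique long simple root (C_3), and {alpha_2, alpha_3, alpha_4, alpha_5, alpha_6, alpha_8, alpha_9} form a chain of 6 nodes with one extra node attached to the third node from one end (E_7). A semisimple Lie algebra decomposes uniquely as the direct sum of simple ideals, one per connected component of its Dynkin diagram, so g ≅ C_3 ⊕ E_7 (dimension 21 + 133 = 154).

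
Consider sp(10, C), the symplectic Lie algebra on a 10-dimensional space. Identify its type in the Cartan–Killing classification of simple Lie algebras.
C5

This is sp(10), which has dimension 10(10+1)/2 = 55 and rank 10/2 = 5. In the classification of classical Lie algebras, the symplectic algebra sp(2n) has type C_n; here n = 5, so the Dynkin diagram is a chain of 5 nodes with a double edge at one end; the terminal node there is the unique long simple root (C_5). Hence the type is C_5.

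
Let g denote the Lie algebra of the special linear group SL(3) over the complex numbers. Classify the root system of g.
This is sl(3), which has dimension 3^2 - 1 = 8 and rank 3 - 1 = 2 (a Cartan subalgebra is the diagonal traceless matrices). In the classification of classical Lie algebras, the special linear algebra sl(n+1) has type A_n; here n = 2, so the Dynkin diagram is a chain of 2 nodes with single edges (A_2). Hence the type is A_2.

A_2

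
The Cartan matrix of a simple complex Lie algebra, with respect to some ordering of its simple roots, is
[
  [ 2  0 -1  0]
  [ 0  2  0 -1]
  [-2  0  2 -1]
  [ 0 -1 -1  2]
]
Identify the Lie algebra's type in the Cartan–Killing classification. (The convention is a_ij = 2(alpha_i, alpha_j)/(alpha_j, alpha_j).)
The matrix has rank 4 with 2's on the diagonal. Reading the off-diagonal entries as Dynkin edges (a single edge where a_ij = a_ji = -1; a double or triple edge where a_ij * a_ji = 2 or 3), the diagram is a chain of 4 nodes with a double edge at one end; the terminal node there is the unique short simple root (B_4). One simple-root ordering that puts it in standard form is (alpha_2, alpha_4, alpha_3, alpha_1). So the algebra is type B_4, i.e. so(9).

B_4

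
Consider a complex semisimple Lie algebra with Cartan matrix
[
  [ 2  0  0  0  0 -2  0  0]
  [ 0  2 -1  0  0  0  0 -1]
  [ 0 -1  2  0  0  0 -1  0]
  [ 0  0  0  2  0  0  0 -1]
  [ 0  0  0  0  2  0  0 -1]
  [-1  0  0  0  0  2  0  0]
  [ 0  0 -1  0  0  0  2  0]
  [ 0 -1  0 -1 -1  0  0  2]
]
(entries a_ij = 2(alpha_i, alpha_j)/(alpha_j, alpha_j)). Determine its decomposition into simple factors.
type B_2 + type D_6

The diagram associated to this matrix has two connected components: the simple roots {alpha_1, alpha_6} form a chain of 2 nodes with a double edge at one end; the terminal node there is the unique short simple root (B_2), and {alpha_2, alpha_3, alpha_4, alpha_5, alpha_7, alpha_8} form a chain of 4 nodes with a fork of two nodes at one end (D_6). A semisimple Lie algebra decomposes uniquely as the direct sum of simple ideals, one per connected component of its Dynkin diagram, so g ≅ B_2 ⊕ D_6 (dimension 10 + 66 = 76).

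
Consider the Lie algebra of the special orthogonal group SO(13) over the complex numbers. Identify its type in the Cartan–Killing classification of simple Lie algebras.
This is so(13) with 13 odd, which has dimension 13(13-1)/2 = 78 and rank (13-1)/2 = 6. In the classification of classical Lie algebras, the orthogonal algebra so(2n+1) in an odd number of variables has type B_n; here n = 6, so the Dynkin diagram is a chain of 6 nodes with a double edge at one end; the terminal node there is the unique short simple root (B_6). Hence the type is B_6.

B6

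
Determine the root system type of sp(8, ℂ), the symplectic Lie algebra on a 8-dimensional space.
C4

This is sp(8), which has dimension 8(8+1)/2 = 36 and rank 8/2 = 4. In the classification of classical Lie algebras, the symplectic algebra sp(2n) has type C_n; here n = 4, so the Dynkin diagram is a chain of 4 nodes with a double edge at one end; the terminal node there is the unique long simple root (C_4). Hence the type is C_4.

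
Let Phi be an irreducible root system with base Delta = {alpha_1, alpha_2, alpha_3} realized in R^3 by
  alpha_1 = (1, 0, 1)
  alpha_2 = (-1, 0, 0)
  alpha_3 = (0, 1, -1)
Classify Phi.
Compute the Cartan integers a_ij = 2(alpha_i, alpha_j)/(alpha_j, alpha_j); the resulting 3x3 Cartan matrix is
[[2, -2, -1], [-1, 2, 0], [-1, 0, 2]].
The roots have two lengths (squared-length ratio 2:1); the short ones are alpha_{2}. The associated Dynkin diagram is a chain of 3 nodes with a double edge at one end; the terminal node there is the unique short simple root (B_3), so the type is B_3 (the algebra so(7)).

B_3 (so(7))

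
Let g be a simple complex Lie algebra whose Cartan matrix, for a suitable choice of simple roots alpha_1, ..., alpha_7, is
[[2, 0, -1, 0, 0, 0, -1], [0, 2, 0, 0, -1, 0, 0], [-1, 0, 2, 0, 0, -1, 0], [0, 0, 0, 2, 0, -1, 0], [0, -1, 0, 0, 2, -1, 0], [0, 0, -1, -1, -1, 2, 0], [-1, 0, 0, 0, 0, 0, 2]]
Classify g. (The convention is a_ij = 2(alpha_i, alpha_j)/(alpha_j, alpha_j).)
The matrix has rank 7 with 2's on the diagonal. Reading the off-diagonal entries as Dynkin edges (a single edge where a_ij = a_ji = -1; a double or triple edge where a_ij * a_ji = 2 or 3), the diagram is a chain of 6 nodes with one extra node attached to the third node from one end (E_7). One simple-root ordering that puts it in standard form is (alpha_2, alpha_4, alpha_5, alpha_6, alpha_3, alpha_1, alpha_7). So the algebra is type E_7.

E_7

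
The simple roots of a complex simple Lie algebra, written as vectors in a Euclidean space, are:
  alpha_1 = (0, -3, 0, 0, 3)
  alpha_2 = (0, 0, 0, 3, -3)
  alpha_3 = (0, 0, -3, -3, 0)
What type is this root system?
A3

Compute the Cartan integers a_ij = 2(alpha_i, alpha_j)/(alpha_j, alpha_j); the resulting 3x3 Cartan matrix is
[[2, -1, 0], [-1, 2, -1], [0, -1, 2]].
All simple roots have the same length, so the diagram is simply laced. The associated Dynkin diagram is a chain of 3 nodes with single edges (A_3), so the type is A_3 (the algebra sl(4)).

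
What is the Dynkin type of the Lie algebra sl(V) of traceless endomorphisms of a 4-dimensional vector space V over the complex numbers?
This is sl(4), which has dimension 4^2 - 1 = 15 and rank 4 - 1 = 3 (a Cartan subalgebra is the diagonal traceless matrices). In the classification of classical Lie algebras, the special linear algebra sl(n+1) has type A_n; here n = 3, so the Dynkin diagram is a chain of 3 nodes with single edges (A_3). Hence the type is A_3.

type A_3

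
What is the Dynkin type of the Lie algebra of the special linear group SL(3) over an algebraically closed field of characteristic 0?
A_2 (sl(3))

This is sl(3), which has dimension 3^2 - 1 = 8 and rank 3 - 1 = 2 (a Cartan subalgebra is the diagonal traceless matrices). In the classification of classical Lie algebras, the special linear algebra sl(n+1) has type A_n; here n = 2, so the Dynkin diagram is a chain of 2 nodes with single edges (A_2). Hence the type is A_2.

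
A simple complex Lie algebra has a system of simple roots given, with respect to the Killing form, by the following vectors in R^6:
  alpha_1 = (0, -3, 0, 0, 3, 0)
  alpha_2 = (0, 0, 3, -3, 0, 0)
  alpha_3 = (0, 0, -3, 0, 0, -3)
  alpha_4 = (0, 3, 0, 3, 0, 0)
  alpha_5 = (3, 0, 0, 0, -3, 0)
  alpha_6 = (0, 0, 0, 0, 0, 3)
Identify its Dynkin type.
Compute the Cartan integers a_ij = 2(alpha_i, alpha_j)/(alpha_j, alpha_j); the resulting 6x6 Cartan matrix is
[[2, 0, 0, -1, -1, 0], [0, 2, -1, -1, 0, 0], [0, -1, 2, 0, 0, -2], [-1, -1, 0, 2, 0, 0], [-1, 0, 0, 0, 2, 0], [0, 0, -1, 0, 0, 2]].
The roots have two lengths (squared-length ratio 2:1); the short ones are alpha_{6}. The associated Dynkin diagram is a chain of 6 nodes with a double edge at one end; the terminal node there is the unique short simple root (B_6), so the type is B_6 (the algebra so(13)).

type B_6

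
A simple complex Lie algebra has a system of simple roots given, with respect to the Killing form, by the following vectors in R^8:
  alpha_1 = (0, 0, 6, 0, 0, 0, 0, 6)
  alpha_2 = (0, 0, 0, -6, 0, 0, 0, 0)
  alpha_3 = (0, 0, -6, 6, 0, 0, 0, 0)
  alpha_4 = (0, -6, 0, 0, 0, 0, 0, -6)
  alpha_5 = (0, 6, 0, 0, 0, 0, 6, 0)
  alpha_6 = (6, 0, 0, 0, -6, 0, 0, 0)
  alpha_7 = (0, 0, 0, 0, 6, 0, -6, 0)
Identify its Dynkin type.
B7

Compute the Cartan integers a_ij = 2(alpha_i, alpha_j)/(alpha_j, alpha_j); the resulting 7x7 Cartan matrix is
[[2, 0, -1, -1, 0, 0, 0], [0, 2, -1, 0, 0, 0, 0], [-1, -2, 2, 0, 0, 0, 0], [-1, 0, 0, 2, -1, 0, 0], [0, 0, 0, -1, 2, 0, -1], [0, 0, 0, 0, 0, 2, -1], [0, 0, 0, 0, -1, -1, 2]].
The roots have two lengths (squared-length ratio 2:1); the short ones are alpha_{2}. The associated Dynkin diagram is a chain of 7 nodes with a double edge at one end; the terminal node there is the unique short simple root (B_7), so the type is B_7 (the algebra so(15)).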